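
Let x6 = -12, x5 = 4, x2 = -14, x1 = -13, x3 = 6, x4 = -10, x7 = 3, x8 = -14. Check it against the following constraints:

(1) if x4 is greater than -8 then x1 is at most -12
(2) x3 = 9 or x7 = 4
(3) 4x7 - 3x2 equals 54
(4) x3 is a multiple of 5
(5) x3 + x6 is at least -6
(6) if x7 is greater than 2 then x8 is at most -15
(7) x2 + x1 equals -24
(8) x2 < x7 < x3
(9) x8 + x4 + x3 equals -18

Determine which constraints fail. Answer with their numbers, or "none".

Constraints 2, 4, 6, 7 do not hold.

(1) x4 = -10, not > -8; antecedent false, conditional vacuously true — OK.
(2) x3 = 6 ≠ 9 and x7 = 3 ≠ 4; both disjuncts false — violated.
(3) 4x7 - 3x2 = 4(3) - 3(-14) = 54 — OK.
(4) 6 = 5*1 + 1, so 5 does not divide 6 — violated.
(5) x3 + x6 = 6 + (-12) = -6; -6 ≥ -6 — OK.
(6) x7 = 3 > 2, so we need x8 ≤ -15; but x8 = -14 > -15 — violated.
(7) x2 + x1 = -14 + (-13) = -27, not -24 — violated.
(8) values -14 < 3 < 6 — OK.
(9) x8 + x4 + x3 = -14 + (-10) + 6 = -18 — OK.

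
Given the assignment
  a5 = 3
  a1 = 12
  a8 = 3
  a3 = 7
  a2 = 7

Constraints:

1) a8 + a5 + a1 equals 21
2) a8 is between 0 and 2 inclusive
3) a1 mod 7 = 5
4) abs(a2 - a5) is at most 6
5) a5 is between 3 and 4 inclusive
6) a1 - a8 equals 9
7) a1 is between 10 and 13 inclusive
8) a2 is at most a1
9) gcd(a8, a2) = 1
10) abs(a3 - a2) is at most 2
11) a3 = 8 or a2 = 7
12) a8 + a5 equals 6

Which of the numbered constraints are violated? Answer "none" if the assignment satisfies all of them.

Violated: 1 and 2.

1) a8 + a5 + a1 = 3 + 3 + 12 = 18, not 21 — violated.
2) a8 = 3 is outside [0, 2] — violated.
3) 12 mod 7 = 5 — satisfied.
4) abs(7 - 3) = 4; 4 ≤ 6 — satisfied.
5) a5 = 3 lies in [3, 4] — satisfied.
6) a1 - a8 = 12 - 3 = 9 — satisfied.
7) a1 = 12 lies in [10, 13] — satisfied.
8) a2 = 7, a1 = 12; 7 ≤ 12 — satisfied.
9) gcd(3, 7) = 1 — satisfied.
10) abs(7 - 7) = 0; 0 ≤ 2 — satisfied.
11) a3 = 7 ≠ 8, but a2 = 7 = 7 (second disjunct) — satisfied.
12) a8 + a5 = 3 + 3 = 6 — satisfied.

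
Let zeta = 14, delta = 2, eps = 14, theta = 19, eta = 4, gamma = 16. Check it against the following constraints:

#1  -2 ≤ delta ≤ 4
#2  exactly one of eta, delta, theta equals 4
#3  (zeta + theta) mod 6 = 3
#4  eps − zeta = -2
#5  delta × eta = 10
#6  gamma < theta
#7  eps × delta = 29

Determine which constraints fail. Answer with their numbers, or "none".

Violated: 4, 5, 7.

#1 delta = 2 lies in [-2, 4] — satisfied.
#2 eta=4, delta=2, theta=19; 1 of them equals 4 — satisfied.
#3 zeta + theta = 33; 33 mod 6 = 3 — satisfied.
#4 eps − zeta = 14 − 14 = 0, not -2 — violated.
#5 delta × eta = 2 × 4 = 8, not 10 — violated.
#6 gamma = 16, theta = 19; 16 < 19 — satisfied.
#7 eps × delta = 14 × 2 = 28, not 29 — violated.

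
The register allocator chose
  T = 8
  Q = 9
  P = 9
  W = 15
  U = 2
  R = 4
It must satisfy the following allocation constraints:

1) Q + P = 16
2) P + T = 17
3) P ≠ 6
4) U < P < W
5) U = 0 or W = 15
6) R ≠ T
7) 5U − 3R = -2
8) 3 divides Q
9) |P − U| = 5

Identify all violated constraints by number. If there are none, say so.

1) Q + P = 9 + 9 = 18, not 16 — does not hold.
2) P + T = 9 + 8 = 17 — holds.
3) P = 9, and 9 ≠ 6 — holds.
4) values 2 < 9 < 15 — holds.
5) U = 2 ≠ 0, but W = 15 = 15 (second disjunct) — holds.
6) R = 4, T = 8; distinct — holds.
7) 5U − 3R = 5(2) − 3(4) = -2 — holds.
8) 9 / 3 = 3, so 3 divides 9 — holds.
9) |9 − 2| = 7, not 5 — does not hold.

The assignment fails constraints 1 and 9.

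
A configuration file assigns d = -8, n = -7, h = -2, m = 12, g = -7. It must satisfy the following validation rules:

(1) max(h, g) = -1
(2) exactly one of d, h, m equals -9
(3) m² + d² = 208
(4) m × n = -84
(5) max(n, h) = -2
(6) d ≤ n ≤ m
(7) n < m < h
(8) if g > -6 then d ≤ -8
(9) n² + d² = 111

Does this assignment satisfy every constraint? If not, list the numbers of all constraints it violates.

(1) max(-2, -7) = -2, not -1 — violated.
(2) d=-8, h=-2, m=12; 0 of them equal -9, not exactly one — violated.
(3) m² + d² = 12² + (-8)² = 144 + 64 = 208 — satisfied.
(4) m × n = 12 × (-7) = -84 — satisfied.
(5) max(-7, -2) = -2 — satisfied.
(6) values -8 ≤ -7 ≤ 12 — satisfied.
(7) values -7, 12, -2; m = 12 is not < h = -2 — violated.
(8) g = -7, not > -6; antecedent false, conditional vacuously true — satisfied.
(9) n² + d² = (-7)² + (-8)² = 49 + 64 = 113, not 111 — violated.

The assignment fails constraints 1, 2, 7, and 9.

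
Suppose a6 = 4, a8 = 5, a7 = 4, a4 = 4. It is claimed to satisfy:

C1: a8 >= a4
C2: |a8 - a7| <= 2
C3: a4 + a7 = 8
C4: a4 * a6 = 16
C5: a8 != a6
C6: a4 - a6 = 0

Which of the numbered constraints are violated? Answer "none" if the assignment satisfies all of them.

C1: a8 = 5, a4 = 4; 5 ≥ 4 — satisfied.
C2: |5 - 4| = 1; 1 ≤ 2 — satisfied.
C3: a4 + a7 = 4 + 4 = 8 — satisfied.
C4: a4 * a6 = 4 * 4 = 16 — satisfied.
C5: a8 = 5, a6 = 4; distinct — satisfied.
C6: a4 - a6 = 4 - 4 = 0 — satisfied.

All constraints are satisfied.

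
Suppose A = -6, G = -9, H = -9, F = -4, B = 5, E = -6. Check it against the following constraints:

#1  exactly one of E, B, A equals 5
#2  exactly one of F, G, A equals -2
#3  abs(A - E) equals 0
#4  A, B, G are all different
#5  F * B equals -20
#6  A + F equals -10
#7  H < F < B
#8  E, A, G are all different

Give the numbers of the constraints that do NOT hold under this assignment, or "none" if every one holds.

Constraints 2 and 8 are violated.

#1 E=-6, B=5, A=-6; 1 of them equals 5 — holds.
#2 F=-4, G=-9, A=-6; 0 of them equal -2, not exactly one — fails.
#3 abs(-6 - (-6)) = 0 — holds.
#4 values -6, 5, -9 are pairwise distinct — holds.
#5 F * B = -4 * 5 = -20 — holds.
#6 A + F = -6 + (-4) = -10 — holds.
#7 values -9 < -4 < 5 — holds.
#8 E = A = -6, not all different — fails.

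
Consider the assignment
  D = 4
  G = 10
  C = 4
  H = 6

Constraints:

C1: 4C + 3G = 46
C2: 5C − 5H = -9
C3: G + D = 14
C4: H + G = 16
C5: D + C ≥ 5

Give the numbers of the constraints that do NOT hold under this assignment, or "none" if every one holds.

C1: 4C + 3G = 4(4) + 3(10) = 46  holds
C2: 5C − 5H = 5(4) − 5(6) = -10, not -9  fails
C3: G + D = 10 + 4 = 14  holds
C4: H + G = 6 + 10 = 16  holds
C5: D + C = 4 + 4 = 8; 8 ≥ 5  holds

No — constraint 2 is not satisfied.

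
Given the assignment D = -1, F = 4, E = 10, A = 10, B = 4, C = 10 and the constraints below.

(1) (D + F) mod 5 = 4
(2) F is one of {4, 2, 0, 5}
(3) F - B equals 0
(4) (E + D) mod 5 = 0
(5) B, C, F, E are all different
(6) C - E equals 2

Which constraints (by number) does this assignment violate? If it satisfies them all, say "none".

Constraints 1, 4, 5, and 6 do not hold.

(1) D + F = 3; 3 mod 5 = 3, not 4  ✗
(2) F = 4 is in {4, 2, 0, 5}  ✓
(3) F - B = 4 - 4 = 0  ✓
(4) E + D = 9; 9 mod 5 = 4, not 0  ✗
(5) B = F = 4, not all different  ✗
(6) C - E = 10 - 10 = 0, not 2  ✗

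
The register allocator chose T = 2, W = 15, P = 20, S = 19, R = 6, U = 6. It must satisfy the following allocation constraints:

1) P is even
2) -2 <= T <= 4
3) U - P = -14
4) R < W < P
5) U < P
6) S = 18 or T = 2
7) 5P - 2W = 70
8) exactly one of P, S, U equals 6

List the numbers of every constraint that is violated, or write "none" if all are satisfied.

No violations.

1) P = 20 is even — holds.
2) T = 2 lies in [-2, 4] — holds.
3) U - P = 6 - 20 = -14 — holds.
4) values 6 < 15 < 20 — holds.
5) U = 6, P = 20; 6 < 20 — holds.
6) S = 19 ≠ 18, but T = 2 = 2 (second disjunct) — holds.
7) 5P - 2W = 5(20) - 2(15) = 70 — holds.
8) P=20, S=19, U=6; 1 of them equals 6 — holds.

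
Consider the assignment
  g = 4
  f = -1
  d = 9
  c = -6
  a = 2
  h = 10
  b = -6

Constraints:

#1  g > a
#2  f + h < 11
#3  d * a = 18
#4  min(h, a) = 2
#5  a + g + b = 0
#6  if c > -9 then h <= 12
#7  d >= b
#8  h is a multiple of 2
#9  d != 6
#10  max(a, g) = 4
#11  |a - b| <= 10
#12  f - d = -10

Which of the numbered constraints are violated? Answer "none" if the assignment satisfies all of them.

#1 g = 4, a = 2; 4 > 2 — OK.
#2 f + h = -1 + 10 = 9; 9 < 11 — OK.
#3 d * a = 9 * 2 = 18 — OK.
#4 min(10, 2) = 2 — OK.
#5 a + g + b = 2 + 4 + (-6) = 0 — OK.
#6 c = -6 > -9, so we need h ≤ 12; h = 10 ≤ 12 — OK.
#7 d = 9, b = -6; 9 ≥ -6 — OK.
#8 10 / 2 = 5, so 2 divides 10 — OK.
#9 d = 9, and 9 ≠ 6 — OK.
#10 max(2, 4) = 4 — OK.
#11 |2 - (-6)| = 8; 8 ≤ 10 — OK.
#12 f - d = -1 - 9 = -10 — OK.

Yes — all constraints hold.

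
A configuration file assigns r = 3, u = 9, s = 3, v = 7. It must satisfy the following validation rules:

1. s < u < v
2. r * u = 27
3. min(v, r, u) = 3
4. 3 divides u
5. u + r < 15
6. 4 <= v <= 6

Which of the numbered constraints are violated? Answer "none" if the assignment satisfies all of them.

1. values 3, 9, 7; u = 9 is not < v = 7  ✗
2. r * u = 3 * 9 = 27  ✓
3. min(7, 3, 9) = 3  ✓
4. 9 / 3 = 3, so 3 divides 9  ✓
5. u + r = 9 + 3 = 12; 12 < 15  ✓
6. v = 7 is outside [4, 6]  ✗

Constraints 1, 6 are violated.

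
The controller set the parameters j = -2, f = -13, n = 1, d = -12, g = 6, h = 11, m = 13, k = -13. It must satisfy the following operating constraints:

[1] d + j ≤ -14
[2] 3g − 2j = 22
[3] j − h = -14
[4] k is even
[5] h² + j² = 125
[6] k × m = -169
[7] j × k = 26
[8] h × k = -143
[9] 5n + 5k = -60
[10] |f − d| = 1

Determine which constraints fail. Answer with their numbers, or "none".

Violated: 3, 4.

[1] d + j = -12 + (-2) = -14; -14 ≤ -14 — holds.
[2] 3g − 2j = 3(6) − 2(-2) = 22 — holds.
[3] j − h = -2 − 11 = -13, not -14 — does not hold.
[4] k = -13 is odd — does not hold.
[5] h² + j² = 11² + (-2)² = 121 + 4 = 125 — holds.
[6] k × m = -13 × 13 = -169 — holds.
[7] j × k = -2 × (-13) = 26 — holds.
[8] h × k = 11 × (-13) = -143 — holds.
[9] 5n + 5k = 5(1) + 5(-13) = -60 — holds.
[10] |-13 − (-12)| = 1 — holds.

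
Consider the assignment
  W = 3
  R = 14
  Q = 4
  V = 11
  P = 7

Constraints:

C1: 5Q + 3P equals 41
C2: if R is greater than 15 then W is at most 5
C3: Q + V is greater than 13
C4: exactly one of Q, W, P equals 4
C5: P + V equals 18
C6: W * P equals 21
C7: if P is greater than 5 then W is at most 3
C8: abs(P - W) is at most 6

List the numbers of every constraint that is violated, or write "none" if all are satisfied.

C1: 5Q + 3P = 5(4) + 3(7) = 41  holds
C2: R = 14, not > 15; antecedent false, conditional vacuously true  holds
C3: Q + V = 4 + 11 = 15; 15 > 13  holds
C4: Q=4, W=3, P=7; 1 of them equals 4  holds
C5: P + V = 7 + 11 = 18  holds
C6: W * P = 3 * 7 = 21  holds
C7: P = 7 > 5, so we need W ≤ 3; W = 3 ≤ 3  holds
C8: abs(7 - 3) = 4; 4 ≤ 6  holds

The assignment satisfies every constraint.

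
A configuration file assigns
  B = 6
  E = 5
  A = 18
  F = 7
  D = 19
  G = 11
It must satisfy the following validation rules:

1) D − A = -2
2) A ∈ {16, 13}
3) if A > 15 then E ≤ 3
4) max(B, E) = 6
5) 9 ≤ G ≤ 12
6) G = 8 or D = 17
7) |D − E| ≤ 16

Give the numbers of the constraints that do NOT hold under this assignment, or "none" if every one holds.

No — constraints 1, 2, 3, and 6 are not satisfied.

1) D − A = 19 − 18 = 1, not -2  fails
2) A = 18 is not in {16, 13}  fails
3) A = 18 > 15, so we need E ≤ 3; but E = 5 > 3  fails
4) max(6, 5) = 6  holds
5) G = 11 lies in [9, 12]  holds
6) G = 11 ≠ 8 and D = 19 ≠ 17; both disjuncts false  fails
7) |19 − 5| = 14; 14 ≤ 16  holds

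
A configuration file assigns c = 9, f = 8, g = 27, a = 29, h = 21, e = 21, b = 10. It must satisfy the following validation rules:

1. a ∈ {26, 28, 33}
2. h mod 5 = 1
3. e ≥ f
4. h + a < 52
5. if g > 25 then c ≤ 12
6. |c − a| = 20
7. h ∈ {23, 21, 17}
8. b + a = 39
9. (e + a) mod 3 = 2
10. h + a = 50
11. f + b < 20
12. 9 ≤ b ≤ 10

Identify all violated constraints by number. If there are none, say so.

Constraint 1 does not hold.

1. a = 29 is not in {26, 28, 33}  false
2. 21 mod 5 = 1  true
3. e = 21, f = 8; 21 ≥ 8  true
4. h + a = 21 + 29 = 50; 50 < 52  true
5. g = 27 > 25, so we need c ≤ 12; c = 9 ≤ 12  true
6. |9 − 29| = 20  true
7. h = 21 is in {23, 21, 17}  true
8. b + a = 10 + 29 = 39  true
9. e + a = 50; 50 mod 3 = 2  true
10. h + a = 21 + 29 = 50  true
11. f + b = 8 + 10 = 18; 18 < 20  true
12. b = 10 lies in [9, 10]  true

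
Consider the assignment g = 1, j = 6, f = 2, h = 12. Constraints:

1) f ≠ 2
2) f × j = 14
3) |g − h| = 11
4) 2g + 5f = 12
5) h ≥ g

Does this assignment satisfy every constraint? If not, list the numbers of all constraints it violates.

1) f = 2, but 2 is required to differ — violated.
2) f × j = 2 × 6 = 12, not 14 — violated.
3) |1 − 12| = 11 — satisfied.
4) 2g + 5f = 2(1) + 5(2) = 12 — satisfied.
5) h = 12, g = 1; 12 ≥ 1 — satisfied.

Violated: 1 and 2.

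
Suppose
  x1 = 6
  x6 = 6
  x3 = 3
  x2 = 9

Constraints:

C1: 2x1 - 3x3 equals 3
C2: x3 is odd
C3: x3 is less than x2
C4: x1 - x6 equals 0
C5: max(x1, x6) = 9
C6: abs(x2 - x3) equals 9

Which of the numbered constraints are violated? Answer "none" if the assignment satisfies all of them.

No — constraints 5 and 6 are not satisfied.

C1: 2x1 - 3x3 = 2(6) - 3(3) = 3 — OK.
C2: x3 = 3 is odd — OK.
C3: x3 = 3, x2 = 9; 3 < 9 — OK.
C4: x1 - x6 = 6 - 6 = 0 — OK.
C5: max(6, 6) = 6, not 9 — violated.
C6: abs(9 - 3) = 6, not 9 — violated.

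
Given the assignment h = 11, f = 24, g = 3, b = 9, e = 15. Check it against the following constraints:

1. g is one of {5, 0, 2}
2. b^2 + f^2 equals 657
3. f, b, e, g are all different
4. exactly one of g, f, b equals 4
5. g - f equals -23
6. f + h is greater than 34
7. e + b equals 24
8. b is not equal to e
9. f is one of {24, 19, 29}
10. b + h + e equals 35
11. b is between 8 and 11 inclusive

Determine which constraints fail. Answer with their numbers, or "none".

Violated: 1, 4, and 5.

1. g = 3 is not in {5, 0, 2} — violated.
2. b^2 + f^2 = 9^2 + 24^2 = 81 + 576 = 657 — satisfied.
3. values 24, 9, 15, 3 are pairwise distinct — satisfied.
4. g=3, f=24, b=9; 0 of them equal 4, not exactly one — violated.
5. g - f = 3 - 24 = -21, not -23 — violated.
6. f + h = 24 + 11 = 35; 35 > 34 — satisfied.
7. e + b = 15 + 9 = 24 — satisfied.
8. b = 9, e = 15; distinct — satisfied.
9. f = 24 is in {24, 19, 29} — satisfied.
10. b + h + e = 9 + 11 + 15 = 35 — satisfied.
11. b = 9 lies in [8, 11] — satisfied.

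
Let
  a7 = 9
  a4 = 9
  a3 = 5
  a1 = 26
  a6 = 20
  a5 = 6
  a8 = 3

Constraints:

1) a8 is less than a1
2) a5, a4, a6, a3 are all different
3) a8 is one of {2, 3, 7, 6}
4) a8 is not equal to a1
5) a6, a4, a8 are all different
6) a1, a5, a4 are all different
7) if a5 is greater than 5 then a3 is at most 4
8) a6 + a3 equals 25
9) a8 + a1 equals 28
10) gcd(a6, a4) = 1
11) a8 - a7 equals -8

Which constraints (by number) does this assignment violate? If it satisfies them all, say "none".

No — constraints 7, 9, and 11 are not satisfied.

1) a8 = 3, a1 = 26; 3 < 26 — holds.
2) values 6, 9, 20, 5 are pairwise distinct — holds.
3) a8 = 3 is in {2, 3, 7, 6} — holds.
4) a8 = 3, a1 = 26; distinct — holds.
5) values 20, 9, 3 are pairwise distinct — holds.
6) values 26, 6, 9 are pairwise distinct — holds.
7) a5 = 6 > 5, so we need a3 ≤ 4; but a3 = 5 > 4 — does not hold.
8) a6 + a3 = 20 + 5 = 25 — holds.
9) a8 + a1 = 3 + 26 = 29, not 28 — does not hold.
10) gcd(20, 9) = 1 — holds.
11) a8 - a7 = 3 - 9 = -6, not -8 — does not hold.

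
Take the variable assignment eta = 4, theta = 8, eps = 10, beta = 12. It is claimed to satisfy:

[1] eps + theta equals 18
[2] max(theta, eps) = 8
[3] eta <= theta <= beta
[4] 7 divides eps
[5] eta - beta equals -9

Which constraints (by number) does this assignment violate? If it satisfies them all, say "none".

Constraints 2, 4, and 5 do not hold.

[1] eps + theta = 10 + 8 = 18 — OK.
[2] max(8, 10) = 10, not 8 — violated.
[3] values 4 <= 8 <= 12 — OK.
[4] 10 = 7*1 + 3, so 7 does not divide 10 — violated.
[5] eta - beta = 4 - 12 = -8, not -9 — violated.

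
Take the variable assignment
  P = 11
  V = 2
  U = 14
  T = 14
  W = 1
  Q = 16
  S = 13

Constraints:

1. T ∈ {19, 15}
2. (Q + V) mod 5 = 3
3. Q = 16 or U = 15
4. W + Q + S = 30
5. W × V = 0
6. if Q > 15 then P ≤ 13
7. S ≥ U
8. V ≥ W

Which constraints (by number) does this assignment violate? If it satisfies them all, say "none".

1. T = 14 is not in {19, 15}  fails
2. Q + V = 18; 18 mod 5 = 3  holds
3. Q = 16 = 16 (first disjunct)  holds
4. W + Q + S = 1 + 16 + 13 = 30  holds
5. W × V = 1 × 2 = 2, not 0  fails
6. Q = 16 > 15, so we need P ≤ 13; P = 11 ≤ 13  holds
7. S = 13, U = 14; 13 < 14 (want ≥)  fails
8. V = 2, W = 1; 2 ≥ 1  holds

Constraints 1, 5, and 7 do not hold.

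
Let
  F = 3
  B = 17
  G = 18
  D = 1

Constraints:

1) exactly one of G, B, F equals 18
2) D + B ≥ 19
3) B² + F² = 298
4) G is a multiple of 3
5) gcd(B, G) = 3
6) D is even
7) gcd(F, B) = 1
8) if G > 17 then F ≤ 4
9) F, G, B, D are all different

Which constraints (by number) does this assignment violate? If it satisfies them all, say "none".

The assignment fails constraints 2, 5, and 6.

1) G=18, B=17, F=3; 1 of them equals 18 — OK.
2) D + B = 1 + 17 = 18; 18 < 19, bound 19 not met — violated.
3) B² + F² = 17² + 3² = 289 + 9 = 298 — OK.
4) 18 / 3 = 6, so 3 divides 18 — OK.
5) gcd(17, 18) = 1, not 3 — violated.
6) D = 1 is odd — violated.
7) gcd(3, 17) = 1 — OK.
8) G = 18 > 17, so we need F ≤ 4; F = 3 ≤ 4 — OK.
9) values 3, 18, 17, 1 are pairwise distinct — OK.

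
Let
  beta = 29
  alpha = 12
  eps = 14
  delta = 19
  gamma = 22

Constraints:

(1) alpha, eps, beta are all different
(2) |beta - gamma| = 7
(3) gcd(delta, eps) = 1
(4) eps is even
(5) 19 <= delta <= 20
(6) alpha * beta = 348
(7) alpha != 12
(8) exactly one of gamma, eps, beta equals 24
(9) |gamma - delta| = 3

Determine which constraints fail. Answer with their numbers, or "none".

Constraints 7, 8 do not hold.

(1) values 12, 14, 29 are pairwise distinct — holds.
(2) |29 - 22| = 7 — holds.
(3) gcd(19, 14) = 1 — holds.
(4) eps = 14 is even — holds.
(5) delta = 19 lies in [19, 20] — holds.
(6) alpha * beta = 12 * 29 = 348 — holds.
(7) alpha = 12, but 12 is required to differ — fails.
(8) gamma=22, eps=14, beta=29; 0 of them equal 24, not exactly one — fails.
(9) |22 - 19| = 3 — holds.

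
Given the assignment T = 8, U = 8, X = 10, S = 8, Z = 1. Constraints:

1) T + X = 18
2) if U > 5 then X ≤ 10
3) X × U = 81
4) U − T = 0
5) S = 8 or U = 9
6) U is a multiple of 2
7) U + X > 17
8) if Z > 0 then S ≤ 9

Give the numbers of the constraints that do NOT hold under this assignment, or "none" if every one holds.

No — constraint 3 is not satisfied.

1) T + X = 8 + 10 = 18  yes
2) U = 8 > 5, so we need X ≤ 10; X = 10 ≤ 10  yes
3) X × U = 10 × 8 = 80, not 81  no
4) U − T = 8 − 8 = 0  yes
5) S = 8 = 8 (first disjunct)  yes
6) 8 / 2 = 4, so 2 divides 8  yes
7) U + X = 8 + 10 = 18; 18 > 17  yes
8) Z = 1 > 0, so we need S ≤ 9; S = 8 ≤ 9  yes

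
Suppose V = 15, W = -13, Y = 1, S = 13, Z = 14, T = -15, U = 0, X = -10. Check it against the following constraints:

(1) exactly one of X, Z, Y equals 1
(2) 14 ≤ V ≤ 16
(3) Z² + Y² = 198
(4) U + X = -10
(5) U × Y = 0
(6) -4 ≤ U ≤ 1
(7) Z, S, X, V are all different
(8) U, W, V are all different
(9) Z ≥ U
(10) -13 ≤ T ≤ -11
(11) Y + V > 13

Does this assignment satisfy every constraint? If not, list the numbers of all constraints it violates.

Constraints 3, 10 do not hold.

(1) X=-10, Z=14, Y=1; 1 of them equals 1 — holds.
(2) V = 15 lies in [14, 16] — holds.
(3) Z² + Y² = 14² + 1² = 196 + 1 = 197, not 198 — does not hold.
(4) U + X = 0 + (-10) = -10 — holds.
(5) U × Y = 0 × 1 = 0 — holds.
(6) U = 0 lies in [-4, 1] — holds.
(7) values 14, 13, -10, 15 are pairwise distinct — holds.
(8) values 0, -13, 15 are pairwise distinct — holds.
(9) Z = 14, U = 0; 14 ≥ 0 — holds.
(10) T = -15 is outside [-13, -11] — does not hold.
(11) Y + V = 1 + 15 = 16; 16 > 13 — holds.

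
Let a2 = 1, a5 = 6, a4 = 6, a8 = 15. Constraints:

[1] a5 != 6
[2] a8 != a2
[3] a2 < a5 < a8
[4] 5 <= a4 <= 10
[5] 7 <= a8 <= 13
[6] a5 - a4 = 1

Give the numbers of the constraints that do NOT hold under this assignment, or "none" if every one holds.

[1] a5 = 6, but 6 is required to differ — does not hold.
[2] a8 = 15, a2 = 1; distinct — holds.
[3] values 1 < 6 < 15 — holds.
[4] a4 = 6 lies in [5, 10] — holds.
[5] a8 = 15 is outside [7, 13] — does not hold.
[6] a5 - a4 = 6 - 6 = 0, not 1 — does not hold.

Constraints 1, 5, and 6 do not hold.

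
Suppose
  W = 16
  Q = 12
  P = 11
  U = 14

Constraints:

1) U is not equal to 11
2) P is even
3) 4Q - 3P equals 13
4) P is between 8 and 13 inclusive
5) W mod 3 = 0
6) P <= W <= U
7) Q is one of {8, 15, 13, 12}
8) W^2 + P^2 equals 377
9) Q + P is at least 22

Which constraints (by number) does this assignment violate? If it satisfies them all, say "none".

1) U = 14, and 14 ≠ 11  OK
2) P = 11 is odd  FAIL
3) 4Q - 3P = 4(12) - 3(11) = 15, not 13  FAIL
4) P = 11 lies in [8, 13]  OK
5) 16 mod 3 = 1, not 0  FAIL
6) values 11, 16, 14; W = 16 is not <= U = 14  FAIL
7) Q = 12 is in {8, 15, 13, 12}  OK
8) W^2 + P^2 = 16^2 + 11^2 = 256 + 121 = 377  OK
9) Q + P = 12 + 11 = 23; 23 ≥ 22  OK

No — constraints 2, 3, 5, and 6 are not satisfied.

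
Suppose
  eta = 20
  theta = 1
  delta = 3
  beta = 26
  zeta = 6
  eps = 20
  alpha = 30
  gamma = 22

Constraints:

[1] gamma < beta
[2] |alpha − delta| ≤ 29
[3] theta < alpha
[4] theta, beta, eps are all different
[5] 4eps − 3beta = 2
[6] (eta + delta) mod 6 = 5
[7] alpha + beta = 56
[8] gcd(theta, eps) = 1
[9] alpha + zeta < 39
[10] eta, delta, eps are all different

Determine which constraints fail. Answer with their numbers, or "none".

[1] gamma = 22, beta = 26; 22 < 26 — OK.
[2] |30 − 3| = 27; 27 ≤ 29 — OK.
[3] theta = 1, alpha = 30; 1 < 30 — OK.
[4] values 1, 26, 20 are pairwise distinct — OK.
[5] 4eps − 3beta = 4(20) − 3(26) = 2 — OK.
[6] eta + delta = 23; 23 mod 6 = 5 — OK.
[7] alpha + beta = 30 + 26 = 56 — OK.
[8] gcd(1, 20) = 1 — OK.
[9] alpha + zeta = 30 + 6 = 36; 36 < 39 — OK.
[10] eta = eps = 20, not all different — violated.

Constraint 10 is violated.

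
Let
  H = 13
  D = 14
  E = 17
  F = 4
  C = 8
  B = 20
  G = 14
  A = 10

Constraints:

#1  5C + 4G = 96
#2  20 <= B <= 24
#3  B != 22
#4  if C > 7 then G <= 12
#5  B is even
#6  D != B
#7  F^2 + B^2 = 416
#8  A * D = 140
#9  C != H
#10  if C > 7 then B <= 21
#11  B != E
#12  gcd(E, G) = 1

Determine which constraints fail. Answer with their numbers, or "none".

Constraint 4 is violated.

#1 5C + 4G = 5(8) + 4(14) = 96  ✓
#2 B = 20 lies in [20, 24]  ✓
#3 B = 20, and 20 ≠ 22  ✓
#4 C = 8 > 7, so we need G ≤ 12; but G = 14 > 12  ✗
#5 B = 20 is even  ✓
#6 D = 14, B = 20; distinct  ✓
#7 F^2 + B^2 = 4^2 + 20^2 = 16 + 400 = 416  ✓
#8 A * D = 10 * 14 = 140  ✓
#9 C = 8, H = 13; distinct  ✓
#10 C = 8 > 7, so we need B ≤ 21; B = 20 ≤ 21  ✓
#11 B = 20, E = 17; distinct  ✓
#12 gcd(17, 14) = 1  ✓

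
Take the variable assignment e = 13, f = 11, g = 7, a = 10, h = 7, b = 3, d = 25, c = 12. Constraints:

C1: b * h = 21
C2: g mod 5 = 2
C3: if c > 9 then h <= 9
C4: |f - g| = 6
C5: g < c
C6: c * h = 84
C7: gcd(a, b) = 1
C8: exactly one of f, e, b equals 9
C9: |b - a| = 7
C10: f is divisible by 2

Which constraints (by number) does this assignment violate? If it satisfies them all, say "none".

Violated: 4, 8, and 10.

C1: b * h = 3 * 7 = 21 — OK.
C2: 7 mod 5 = 2 — OK.
C3: c = 12 > 9, so we need h ≤ 9; h = 7 ≤ 9 — OK.
C4: |11 - 7| = 4, not 6 — violated.
C5: g = 7, c = 12; 7 < 12 — OK.
C6: c * h = 12 * 7 = 84 — OK.
C7: gcd(10, 3) = 1 — OK.
C8: f=11, e=13, b=3; 0 of them equal 9, not exactly one — violated.
C9: |3 - 10| = 7 — OK.
C10: 11 = 2*5 + 1, so 2 does not divide 11 — violated.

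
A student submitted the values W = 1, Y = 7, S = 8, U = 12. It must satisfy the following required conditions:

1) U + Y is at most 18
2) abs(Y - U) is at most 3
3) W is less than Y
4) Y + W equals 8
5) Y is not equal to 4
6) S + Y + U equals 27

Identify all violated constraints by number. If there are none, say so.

1) U + Y = 12 + 7 = 19; 19 > 18, bound 18 not met — fails.
2) abs(7 - 12) = 5; 5 > 3, exceeds bound 3 — fails.
3) W = 1, Y = 7; 1 < 7 — holds.
4) Y + W = 7 + 1 = 8 — holds.
5) Y = 7, and 7 ≠ 4 — holds.
6) S + Y + U = 8 + 7 + 12 = 27 — holds.

Violated: 1 and 2.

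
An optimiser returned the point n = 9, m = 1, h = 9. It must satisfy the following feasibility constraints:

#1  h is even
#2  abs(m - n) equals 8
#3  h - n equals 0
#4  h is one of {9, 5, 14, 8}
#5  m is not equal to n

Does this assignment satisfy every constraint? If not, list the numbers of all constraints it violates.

The assignment fails constraint 1.

#1 h = 9 is odd — does not hold.
#2 abs(1 - 9) = 8 — holds.
#3 h - n = 9 - 9 = 0 — holds.
#4 h = 9 is in {9, 5, 14, 8} — holds.
#5 m = 1, n = 9; distinct — holds.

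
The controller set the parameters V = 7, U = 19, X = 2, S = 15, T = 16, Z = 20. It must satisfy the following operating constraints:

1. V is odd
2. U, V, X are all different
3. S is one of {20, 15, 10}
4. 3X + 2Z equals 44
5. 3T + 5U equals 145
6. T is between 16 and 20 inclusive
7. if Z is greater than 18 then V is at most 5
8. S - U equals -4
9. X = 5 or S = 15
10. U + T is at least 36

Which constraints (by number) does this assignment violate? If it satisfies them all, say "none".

Violated: 4, 5, 7, 10.

1. V = 7 is odd — holds.
2. values 19, 7, 2 are pairwise distinct — holds.
3. S = 15 is in {20, 15, 10} — holds.
4. 3X + 2Z = 3(2) + 2(20) = 46, not 44 — fails.
5. 3T + 5U = 3(16) + 5(19) = 143, not 145 — fails.
6. T = 16 lies in [16, 20] — holds.
7. Z = 20 > 18, so we need V ≤ 5; but V = 7 > 5 — fails.
8. S - U = 15 - 19 = -4 — holds.
9. X = 2 ≠ 5, but S = 15 = 15 (second disjunct) — holds.
10. U + T = 19 + 16 = 35; 35 < 36, bound 36 not met — fails.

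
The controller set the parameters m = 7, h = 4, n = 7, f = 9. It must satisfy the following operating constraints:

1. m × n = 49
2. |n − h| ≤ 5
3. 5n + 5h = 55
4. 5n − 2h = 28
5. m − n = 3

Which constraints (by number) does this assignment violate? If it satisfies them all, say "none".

1. m × n = 7 × 7 = 49 — satisfied.
2. |7 − 4| = 3; 3 ≤ 5 — satisfied.
3. 5n + 5h = 5(7) + 5(4) = 55 — satisfied.
4. 5n − 2h = 5(7) − 2(4) = 27, not 28 — violated.
5. m − n = 7 − 7 = 0, not 3 — violated.

Constraints 4, 5 do not hold.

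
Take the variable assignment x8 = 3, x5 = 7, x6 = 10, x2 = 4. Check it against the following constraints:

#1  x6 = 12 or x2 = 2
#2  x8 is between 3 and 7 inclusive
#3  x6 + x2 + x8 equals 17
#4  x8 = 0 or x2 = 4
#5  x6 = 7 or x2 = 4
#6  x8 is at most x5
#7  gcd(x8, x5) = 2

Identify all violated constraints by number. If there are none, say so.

Violated: 1 and 7.

#1 x6 = 10 ≠ 12 and x2 = 4 ≠ 2; both disjuncts false — violated.
#2 x8 = 3 lies in [3, 7] — satisfied.
#3 x6 + x2 + x8 = 10 + 4 + 3 = 17 — satisfied.
#4 x8 = 3 ≠ 0, but x2 = 4 = 4 (second disjunct) — satisfied.
#5 x6 = 10 ≠ 7, but x2 = 4 = 4 (second disjunct) — satisfied.
#6 x8 = 3, x5 = 7; 3 ≤ 7 — satisfied.
#7 gcd(3, 7) = 1, not 2 — violated.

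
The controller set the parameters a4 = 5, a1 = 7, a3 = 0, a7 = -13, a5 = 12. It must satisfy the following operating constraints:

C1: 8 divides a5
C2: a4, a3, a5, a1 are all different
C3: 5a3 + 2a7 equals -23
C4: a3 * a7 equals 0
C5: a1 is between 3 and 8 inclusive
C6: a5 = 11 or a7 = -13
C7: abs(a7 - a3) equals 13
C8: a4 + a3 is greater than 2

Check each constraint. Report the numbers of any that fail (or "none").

No — constraints 1, 3 are not satisfied.

C1: 12 = 8*1 + 4, so 8 does not divide 12  fails
C2: values 5, 0, 12, 7 are pairwise distinct  holds
C3: 5a3 + 2a7 = 5(0) + 2(-13) = -26, not -23  fails
C4: a3 * a7 = 0 * (-13) = 0  holds
C5: a1 = 7 lies in [3, 8]  holds
C6: a5 = 12 ≠ 11, but a7 = -13 = -13 (second disjunct)  holds
C7: abs(-13 - 0) = 13  holds
C8: a4 + a3 = 5 + 0 = 5; 5 > 2  holds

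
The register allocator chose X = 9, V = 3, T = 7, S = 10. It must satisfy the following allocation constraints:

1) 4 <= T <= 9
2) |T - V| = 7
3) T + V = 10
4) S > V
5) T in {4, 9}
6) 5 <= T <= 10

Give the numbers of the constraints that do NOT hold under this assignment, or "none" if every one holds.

Violated: 2 and 5.

1) T = 7 lies in [4, 9] — holds.
2) |7 - 3| = 4, not 7 — fails.
3) T + V = 7 + 3 = 10 — holds.
4) S = 10, V = 3; 10 > 3 — holds.
5) T = 7 is not in {4, 9} — fails.
6) T = 7 lies in [5, 10] — holds.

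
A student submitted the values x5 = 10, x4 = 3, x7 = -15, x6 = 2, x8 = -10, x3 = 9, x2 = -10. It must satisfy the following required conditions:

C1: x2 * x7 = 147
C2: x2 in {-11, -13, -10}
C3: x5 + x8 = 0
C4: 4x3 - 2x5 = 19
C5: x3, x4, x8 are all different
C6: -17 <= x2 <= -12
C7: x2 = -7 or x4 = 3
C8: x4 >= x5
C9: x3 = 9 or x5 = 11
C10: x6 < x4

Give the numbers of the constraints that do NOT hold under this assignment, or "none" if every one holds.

C1: x2 * x7 = -10 * (-15) = 150, not 147  fails
C2: x2 = -10 is in {-11, -13, -10}  holds
C3: x5 + x8 = 10 + (-10) = 0  holds
C4: 4x3 - 2x5 = 4(9) - 2(10) = 16, not 19  fails
C5: values 9, 3, -10 are pairwise distinct  holds
C6: x2 = -10 is outside [-17, -12]  fails
C7: x2 = -10 ≠ -7, but x4 = 3 = 3 (second disjunct)  holds
C8: x4 = 3, x5 = 10; 3 < 10 (want ≥)  fails
C9: x3 = 9 = 9 (first disjunct)  holds
C10: x6 = 2, x4 = 3; 2 < 3  holds

Constraints 1, 4, 6, 8 are violated.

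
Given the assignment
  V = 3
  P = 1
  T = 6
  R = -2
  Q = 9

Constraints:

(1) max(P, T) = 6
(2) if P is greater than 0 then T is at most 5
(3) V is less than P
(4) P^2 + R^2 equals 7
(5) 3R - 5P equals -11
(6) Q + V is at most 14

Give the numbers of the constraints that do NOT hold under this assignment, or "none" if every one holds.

(1) max(1, 6) = 6  yes
(2) P = 1 > 0, so we need T ≤ 5; but T = 6 > 5  no
(3) V = 3, P = 1; 3 ≥ 1 (want <)  no
(4) P^2 + R^2 = 1^2 + (-2)^2 = 1 + 4 = 5, not 7  no
(5) 3R - 5P = 3(-2) - 5(1) = -11  yes
(6) Q + V = 9 + 3 = 12; 12 ≤ 14  yes

Constraints 2, 3, and 4 do not hold.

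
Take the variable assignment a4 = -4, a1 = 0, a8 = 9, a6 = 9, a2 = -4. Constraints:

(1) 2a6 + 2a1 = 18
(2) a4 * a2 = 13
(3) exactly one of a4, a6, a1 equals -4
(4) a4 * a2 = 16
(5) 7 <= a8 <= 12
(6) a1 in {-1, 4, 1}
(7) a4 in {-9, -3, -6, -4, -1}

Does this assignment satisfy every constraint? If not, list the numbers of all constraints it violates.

(1) 2a6 + 2a1 = 2(9) + 2(0) = 18 — OK.
(2) a4 * a2 = -4 * (-4) = 16, not 13 — violated.
(3) a4=-4, a6=9, a1=0; 1 of them equals -4 — OK.
(4) a4 * a2 = -4 * (-4) = 16 — OK.
(5) a8 = 9 lies in [7, 12] — OK.
(6) a1 = 0 is not in {-1, 4, 1} — violated.
(7) a4 = -4 is in {-9, -3, -6, -4, -1} — OK.

Constraints 2 and 6 are violated.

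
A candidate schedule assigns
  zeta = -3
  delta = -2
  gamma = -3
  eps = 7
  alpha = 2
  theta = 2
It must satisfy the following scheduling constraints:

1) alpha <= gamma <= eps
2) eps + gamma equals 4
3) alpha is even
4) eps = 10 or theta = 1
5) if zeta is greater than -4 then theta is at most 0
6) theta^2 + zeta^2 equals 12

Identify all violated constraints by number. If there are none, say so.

1) values 2, -3, 7; alpha = 2 is not <= gamma = -3  FAIL
2) eps + gamma = 7 + (-3) = 4  OK
3) alpha = 2 is even  OK
4) eps = 7 ≠ 10 and theta = 2 ≠ 1; both disjuncts false  FAIL
5) zeta = -3 > -4, so we need theta ≤ 0; but theta = 2 > 0  FAIL
6) theta^2 + zeta^2 = 2^2 + (-3)^2 = 4 + 9 = 13, not 12  FAIL

No — constraints 1, 4, 5, 6 are not satisfied.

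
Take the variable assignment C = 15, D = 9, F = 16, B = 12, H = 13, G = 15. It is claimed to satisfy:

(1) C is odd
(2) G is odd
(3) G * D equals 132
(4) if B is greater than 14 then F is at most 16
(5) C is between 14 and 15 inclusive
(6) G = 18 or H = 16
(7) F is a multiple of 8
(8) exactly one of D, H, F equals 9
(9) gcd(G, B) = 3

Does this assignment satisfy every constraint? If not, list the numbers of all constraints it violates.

(1) C = 15 is odd — satisfied.
(2) G = 15 is odd — satisfied.
(3) G * D = 15 * 9 = 135, not 132 — violated.
(4) B = 12, not > 14; antecedent false, conditional vacuously true — satisfied.
(5) C = 15 lies in [14, 15] — satisfied.
(6) G = 15 ≠ 18 and H = 13 ≠ 16; both disjuncts false — violated.
(7) 16 / 8 = 2, so 8 divides 16 — satisfied.
(8) D=9, H=13, F=16; 1 of them equals 9 — satisfied.
(9) gcd(15, 12) = 3 — satisfied.

Violated: 3 and 6.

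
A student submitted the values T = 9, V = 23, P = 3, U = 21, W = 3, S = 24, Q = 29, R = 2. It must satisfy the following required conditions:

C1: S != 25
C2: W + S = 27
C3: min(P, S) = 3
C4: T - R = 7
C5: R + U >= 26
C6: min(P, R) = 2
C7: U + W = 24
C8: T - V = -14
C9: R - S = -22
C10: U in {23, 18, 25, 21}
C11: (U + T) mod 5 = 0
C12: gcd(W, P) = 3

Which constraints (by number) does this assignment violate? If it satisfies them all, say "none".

Constraint 5 does not hold.

C1: S = 24, and 24 ≠ 25  yes
C2: W + S = 3 + 24 = 27  yes
C3: min(3, 24) = 3  yes
C4: T - R = 9 - 2 = 7  yes
C5: R + U = 2 + 21 = 23; 23 < 26, bound 26 not met  no
C6: min(3, 2) = 2  yes
C7: U + W = 21 + 3 = 24  yes
C8: T - V = 9 - 23 = -14  yes
C9: R - S = 2 - 24 = -22  yes
C10: U = 21 is in {23, 18, 25, 21}  yes
C11: U + T = 30; 30 mod 5 = 0  yes
C12: gcd(3, 3) = 3  yes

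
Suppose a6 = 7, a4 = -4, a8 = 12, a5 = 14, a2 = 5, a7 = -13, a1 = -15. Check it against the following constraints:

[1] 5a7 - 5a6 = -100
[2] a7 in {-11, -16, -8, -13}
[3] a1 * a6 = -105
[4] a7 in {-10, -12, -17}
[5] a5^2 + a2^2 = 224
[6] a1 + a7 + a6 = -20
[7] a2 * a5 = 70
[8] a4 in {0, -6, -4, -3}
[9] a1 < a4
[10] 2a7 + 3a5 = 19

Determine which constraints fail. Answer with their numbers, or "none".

[1] 5a7 - 5a6 = 5(-13) - 5(7) = -100 — OK.
[2] a7 = -13 is in {-11, -16, -8, -13} — OK.
[3] a1 * a6 = -15 * 7 = -105 — OK.
[4] a7 = -13 is not in {-10, -12, -17} — violated.
[5] a5^2 + a2^2 = 14^2 + 5^2 = 196 + 25 = 221, not 224 — violated.
[6] a1 + a7 + a6 = -15 + (-13) + 7 = -21, not -20 — violated.
[7] a2 * a5 = 5 * 14 = 70 — OK.
[8] a4 = -4 is in {0, -6, -4, -3} — OK.
[9] a1 = -15, a4 = -4; -15 < -4 — OK.
[10] 2a7 + 3a5 = 2(-13) + 3(14) = 16, not 19 — violated.

Constraints 4, 5, 6, and 10 do not hold.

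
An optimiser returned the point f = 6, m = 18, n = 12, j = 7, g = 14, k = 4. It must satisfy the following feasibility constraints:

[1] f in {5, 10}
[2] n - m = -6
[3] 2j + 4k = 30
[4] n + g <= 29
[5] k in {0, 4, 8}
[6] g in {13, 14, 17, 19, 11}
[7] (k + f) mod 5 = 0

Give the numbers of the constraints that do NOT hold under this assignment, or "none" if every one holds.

No — constraint 1 is not satisfied.

[1] f = 6 is not in {5, 10}  false
[2] n - m = 12 - 18 = -6  true
[3] 2j + 4k = 2(7) + 4(4) = 30  true
[4] n + g = 12 + 14 = 26; 26 ≤ 29  true
[5] k = 4 is in {0, 4, 8}  true
[6] g = 14 is in {13, 14, 17, 19, 11}  true
[7] k + f = 10; 10 mod 5 = 0  true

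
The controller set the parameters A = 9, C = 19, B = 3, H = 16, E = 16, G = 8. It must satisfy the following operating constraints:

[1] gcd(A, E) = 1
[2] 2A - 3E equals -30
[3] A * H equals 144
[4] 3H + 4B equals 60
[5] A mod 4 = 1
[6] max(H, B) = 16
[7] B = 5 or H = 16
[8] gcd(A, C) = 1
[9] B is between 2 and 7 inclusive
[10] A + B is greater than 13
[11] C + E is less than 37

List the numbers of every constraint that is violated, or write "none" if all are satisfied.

[1] gcd(9, 16) = 1  ✓
[2] 2A - 3E = 2(9) - 3(16) = -30  ✓
[3] A * H = 9 * 16 = 144  ✓
[4] 3H + 4B = 3(16) + 4(3) = 60  ✓
[5] 9 mod 4 = 1  ✓
[6] max(16, 3) = 16  ✓
[7] B = 3 ≠ 5, but H = 16 = 16 (second disjunct)  ✓
[8] gcd(9, 19) = 1  ✓
[9] B = 3 lies in [2, 7]  ✓
[10] A + B = 9 + 3 = 12; 12 ≤ 13, bound 13 not met  ✗
[11] C + E = 19 + 16 = 35; 35 < 37  ✓

Constraint 10 does not hold.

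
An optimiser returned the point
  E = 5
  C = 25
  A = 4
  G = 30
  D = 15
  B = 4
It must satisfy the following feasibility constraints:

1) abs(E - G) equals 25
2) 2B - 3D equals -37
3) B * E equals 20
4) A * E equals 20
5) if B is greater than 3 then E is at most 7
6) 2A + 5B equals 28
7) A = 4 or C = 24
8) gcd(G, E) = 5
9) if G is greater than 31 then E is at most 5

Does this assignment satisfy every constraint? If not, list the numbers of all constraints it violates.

1) abs(5 - 30) = 25 — satisfied.
2) 2B - 3D = 2(4) - 3(15) = -37 — satisfied.
3) B * E = 4 * 5 = 20 — satisfied.
4) A * E = 4 * 5 = 20 — satisfied.
5) B = 4 > 3, so we need E ≤ 7; E = 5 ≤ 7 — satisfied.
6) 2A + 5B = 2(4) + 5(4) = 28 — satisfied.
7) A = 4 = 4 (first disjunct) — satisfied.
8) gcd(30, 5) = 5 — satisfied.
9) G = 30, not > 31; antecedent false, conditional vacuously true — satisfied.

None — every constraint holds.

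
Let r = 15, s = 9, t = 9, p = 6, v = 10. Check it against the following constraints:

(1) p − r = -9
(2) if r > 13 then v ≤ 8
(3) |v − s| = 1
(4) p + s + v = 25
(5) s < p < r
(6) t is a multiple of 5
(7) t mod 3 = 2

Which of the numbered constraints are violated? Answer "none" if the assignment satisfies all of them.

(1) p − r = 6 − 15 = -9  OK
(2) r = 15 > 13, so we need v ≤ 8; but v = 10 > 8  FAIL
(3) |10 − 9| = 1  OK
(4) p + s + v = 6 + 9 + 10 = 25  OK
(5) values 9, 6, 15; s = 9 is not < p = 6  FAIL
(6) 9 = 5×1 + 4, so 5 does not divide 9  FAIL
(7) 9 mod 3 = 0, not 2  FAIL

Violated: 2, 5, 6, and 7.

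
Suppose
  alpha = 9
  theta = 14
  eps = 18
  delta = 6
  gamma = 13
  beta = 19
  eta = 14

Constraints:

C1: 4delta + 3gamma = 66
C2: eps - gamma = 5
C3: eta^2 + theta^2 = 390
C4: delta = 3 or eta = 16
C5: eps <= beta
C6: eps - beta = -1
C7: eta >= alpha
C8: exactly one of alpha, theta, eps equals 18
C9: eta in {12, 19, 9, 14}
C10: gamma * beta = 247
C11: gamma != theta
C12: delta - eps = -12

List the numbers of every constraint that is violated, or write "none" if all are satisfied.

Constraints 1, 3, and 4 are violated.

C1: 4delta + 3gamma = 4(6) + 3(13) = 63, not 66 — fails.
C2: eps - gamma = 18 - 13 = 5 — holds.
C3: eta^2 + theta^2 = 14^2 + 14^2 = 196 + 196 = 392, not 390 — fails.
C4: delta = 6 ≠ 3 and eta = 14 ≠ 16; both disjuncts false — fails.
C5: eps = 18, beta = 19; 18 ≤ 19 — holds.
C6: eps - beta = 18 - 19 = -1 — holds.
C7: eta = 14, alpha = 9; 14 ≥ 9 — holds.
C8: alpha=9, theta=14, eps=18; 1 of them equals 18 — holds.
C9: eta = 14 is in {12, 19, 9, 14} — holds.
C10: gamma * beta = 13 * 19 = 247 — holds.
C11: gamma = 13, theta = 14; distinct — holds.
C12: delta - eps = 6 - 18 = -12 — holds.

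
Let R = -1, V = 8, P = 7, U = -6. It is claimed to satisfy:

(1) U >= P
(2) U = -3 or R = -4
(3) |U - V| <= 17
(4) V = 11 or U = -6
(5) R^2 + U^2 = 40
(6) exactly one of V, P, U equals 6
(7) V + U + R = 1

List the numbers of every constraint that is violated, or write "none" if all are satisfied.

The assignment fails constraints 1, 2, 5, and 6.

(1) U = -6, P = 7; -6 < 7 (want ≥) — violated.
(2) U = -6 ≠ -3 and R = -1 ≠ -4; both disjuncts false — violated.
(3) |-6 - 8| = 14; 14 ≤ 17 — satisfied.
(4) V = 8 ≠ 11, but U = -6 = -6 (second disjunct) — satisfied.
(5) R^2 + U^2 = (-1)^2 + (-6)^2 = 1 + 36 = 37, not 40 — violated.
(6) V=8, P=7, U=-6; 0 of them equal 6, not exactly one — violated.
(7) V + U + R = 8 + (-6) + (-1) = 1 — satisfied.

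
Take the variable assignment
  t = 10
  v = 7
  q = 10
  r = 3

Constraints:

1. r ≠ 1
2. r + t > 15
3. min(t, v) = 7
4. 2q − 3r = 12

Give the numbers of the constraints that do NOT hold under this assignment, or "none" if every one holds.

Constraints 2, 4 are violated.

1. r = 3, and 3 ≠ 1 — OK.
2. r + t = 3 + 10 = 13; 13 ≤ 15, bound 15 not met — violated.
3. min(10, 7) = 7 — OK.
4. 2q − 3r = 2(10) − 3(3) = 11, not 12 — violated.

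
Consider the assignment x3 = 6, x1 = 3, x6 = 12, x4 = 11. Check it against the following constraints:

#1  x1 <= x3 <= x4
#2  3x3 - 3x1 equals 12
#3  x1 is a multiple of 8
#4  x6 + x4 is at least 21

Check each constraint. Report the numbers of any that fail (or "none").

#1 values 3 <= 6 <= 11 — holds.
#2 3x3 - 3x1 = 3(6) - 3(3) = 9, not 12 — does not hold.
#3 3 = 8*0 + 3, so 8 does not divide 3 — does not hold.
#4 x6 + x4 = 12 + 11 = 23; 23 ≥ 21 — holds.

Constraints 2, 3 are violated.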